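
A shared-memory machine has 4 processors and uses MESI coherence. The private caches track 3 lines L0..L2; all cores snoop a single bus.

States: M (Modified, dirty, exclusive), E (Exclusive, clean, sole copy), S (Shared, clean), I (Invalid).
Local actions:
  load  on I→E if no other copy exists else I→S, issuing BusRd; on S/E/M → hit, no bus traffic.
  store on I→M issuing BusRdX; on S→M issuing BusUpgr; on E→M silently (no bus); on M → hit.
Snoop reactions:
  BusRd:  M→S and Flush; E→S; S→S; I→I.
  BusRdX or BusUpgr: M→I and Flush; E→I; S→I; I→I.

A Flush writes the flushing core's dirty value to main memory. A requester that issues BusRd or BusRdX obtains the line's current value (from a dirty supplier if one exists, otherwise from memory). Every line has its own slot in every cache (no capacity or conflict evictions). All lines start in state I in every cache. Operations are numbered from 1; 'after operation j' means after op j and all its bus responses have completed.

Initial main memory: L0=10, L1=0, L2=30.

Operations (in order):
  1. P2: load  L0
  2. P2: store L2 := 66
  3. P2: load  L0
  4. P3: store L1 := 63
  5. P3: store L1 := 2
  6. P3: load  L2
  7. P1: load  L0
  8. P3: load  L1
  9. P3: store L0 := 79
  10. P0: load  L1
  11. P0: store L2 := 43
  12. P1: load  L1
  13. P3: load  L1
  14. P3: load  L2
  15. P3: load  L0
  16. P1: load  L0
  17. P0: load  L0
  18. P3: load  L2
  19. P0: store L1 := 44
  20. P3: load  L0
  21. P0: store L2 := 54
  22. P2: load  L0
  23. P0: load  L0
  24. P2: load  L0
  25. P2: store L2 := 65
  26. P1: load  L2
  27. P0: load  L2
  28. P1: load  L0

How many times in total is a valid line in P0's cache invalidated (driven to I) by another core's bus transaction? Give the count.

invalidations = 1

step 1: P2: load  L0  ⟶  IIEI  (L0)  txn=BusRd  M[L0]=10
step 2: P2: store L2 := 66  ⟶  IIMI  (L2)  txn=BusRdX  M[L2]=30
step 3: P2: load  L0  ⟶  IIEI  (L0)  txn=∅  M[L0]=10
step 4: P3: store L1 := 63  ⟶  IIIM  (L1)  txn=BusRdX  M[L1]=0
step 5: P3: store L1 := 2  ⟶  IIIM  (L1)  txn=∅  M[L1]=0
step 6: P3: load  L2  ⟶  IISS  (L2)  txn=BusRd+Flush  M[L2]=66
step 7: P1: load  L0  ⟶  ISSI  (L0)  txn=BusRd  M[L0]=10
step 8: P3: load  L1  ⟶  IIIM  (L1)  txn=∅  M[L1]=0
step 9: P3: store L0 := 79  ⟶  IIIM  (L0)  txn=BusRdX  M[L0]=10
step 10: P0: load  L1  ⟶  SIIS  (L1)  txn=BusRd+Flush  M[L1]=2
step 11: P0: store L2 := 43  ⟶  MIII  (L2)  txn=BusRdX  M[L2]=66
step 12: P1: load  L1  ⟶  SSIS  (L1)  txn=BusRd  M[L1]=2
step 13: P3: load  L1  ⟶  SSIS  (L1)  txn=∅  M[L1]=2
step 14: P3: load  L2  ⟶  SIIS  (L2)  txn=BusRd+Flush  M[L2]=43
step 15: P3: load  L0  ⟶  IIIM  (L0)  txn=∅  M[L0]=10
step 16: P1: load  L0  ⟶  ISIS  (L0)  txn=BusRd+Flush  M[L0]=79
step 17: P0: load  L0  ⟶  SSIS  (L0)  txn=BusRd  M[L0]=79
step 18: P3: load  L2  ⟶  SIIS  (L2)  txn=∅  M[L2]=43
step 19: P0: store L1 := 44  ⟶  MIII  (L1)  txn=BusUpgr  M[L1]=2
step 20: P3: load  L0  ⟶  SSIS  (L0)  txn=∅  M[L0]=79
step 21: P0: store L2 := 54  ⟶  MIII  (L2)  txn=BusUpgr  M[L2]=43
step 22: P2: load  L0  ⟶  SSSS  (L0)  txn=BusRd  M[L0]=79
step 23: P0: load  L0  ⟶  SSSS  (L0)  txn=∅  M[L0]=79
step 24: P2: load  L0  ⟶  SSSS  (L0)  txn=∅  M[L0]=79
step 25: P2: store L2 := 65  ⟶  IIMI  (L2)  txn=BusRdX+Flush  M[L2]=54
step 26: P1: load  L2  ⟶  ISSI  (L2)  txn=BusRd+Flush  M[L2]=65
step 27: P0: load  L2  ⟶  SSSI  (L2)  txn=BusRd  M[L2]=65
step 28: P1: load  L0  ⟶  SSSS  (L0)  txn=∅  M[L0]=79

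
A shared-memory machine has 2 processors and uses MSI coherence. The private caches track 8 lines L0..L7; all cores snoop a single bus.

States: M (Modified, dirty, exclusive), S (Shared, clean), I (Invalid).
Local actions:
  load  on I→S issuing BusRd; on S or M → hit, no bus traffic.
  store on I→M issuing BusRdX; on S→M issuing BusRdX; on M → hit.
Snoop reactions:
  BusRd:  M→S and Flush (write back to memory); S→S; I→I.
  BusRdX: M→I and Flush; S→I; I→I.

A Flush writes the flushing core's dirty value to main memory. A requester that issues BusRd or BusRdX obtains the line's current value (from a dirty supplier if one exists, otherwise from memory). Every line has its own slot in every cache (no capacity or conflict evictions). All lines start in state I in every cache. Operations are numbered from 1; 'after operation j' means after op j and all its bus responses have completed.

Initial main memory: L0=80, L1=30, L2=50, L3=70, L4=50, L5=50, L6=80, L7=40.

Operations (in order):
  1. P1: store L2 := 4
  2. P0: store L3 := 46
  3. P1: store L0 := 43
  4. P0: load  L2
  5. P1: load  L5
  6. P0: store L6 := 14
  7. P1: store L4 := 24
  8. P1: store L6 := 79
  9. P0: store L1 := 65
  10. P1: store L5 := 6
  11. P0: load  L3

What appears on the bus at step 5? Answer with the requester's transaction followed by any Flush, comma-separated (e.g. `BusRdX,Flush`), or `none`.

1. P1: store L2 := 4  bus=[BusRdX]  L2: P0=I P1=M  mem[L2]=50
2. P0: store L3 := 46  bus=[BusRdX]  L3: P0=M P1=I  mem[L3]=70
3. P1: store L0 := 43  bus=[BusRdX]  L0: P0=I P1=M  mem[L0]=80
4. P0: load  L2  bus=[BusRd,Flush]  L2: P0=S P1=S  mem[L2]=4
5. P1: load  L5  bus=[BusRd]  L5: P0=I P1=S  mem[L5]=50
6. P0: store L6 := 14  bus=[BusRdX]  L6: P0=M P1=I  mem[L6]=80
7. P1: store L4 := 24  bus=[BusRdX]  L4: P0=I P1=M  mem[L4]=50
8. P1: store L6 := 79  bus=[BusRdX,Flush]  L6: P0=I P1=M  mem[L6]=14
9. P0: store L1 := 65  bus=[BusRdX]  L1: P0=M P1=I  mem[L1]=30
10. P1: store L5 := 6  bus=[BusRdX]  L5: P0=I P1=M  mem[L5]=50
11. P0: load  L3  bus=[-]  L3: P0=M P1=I  mem[L3]=70

bus = BusRd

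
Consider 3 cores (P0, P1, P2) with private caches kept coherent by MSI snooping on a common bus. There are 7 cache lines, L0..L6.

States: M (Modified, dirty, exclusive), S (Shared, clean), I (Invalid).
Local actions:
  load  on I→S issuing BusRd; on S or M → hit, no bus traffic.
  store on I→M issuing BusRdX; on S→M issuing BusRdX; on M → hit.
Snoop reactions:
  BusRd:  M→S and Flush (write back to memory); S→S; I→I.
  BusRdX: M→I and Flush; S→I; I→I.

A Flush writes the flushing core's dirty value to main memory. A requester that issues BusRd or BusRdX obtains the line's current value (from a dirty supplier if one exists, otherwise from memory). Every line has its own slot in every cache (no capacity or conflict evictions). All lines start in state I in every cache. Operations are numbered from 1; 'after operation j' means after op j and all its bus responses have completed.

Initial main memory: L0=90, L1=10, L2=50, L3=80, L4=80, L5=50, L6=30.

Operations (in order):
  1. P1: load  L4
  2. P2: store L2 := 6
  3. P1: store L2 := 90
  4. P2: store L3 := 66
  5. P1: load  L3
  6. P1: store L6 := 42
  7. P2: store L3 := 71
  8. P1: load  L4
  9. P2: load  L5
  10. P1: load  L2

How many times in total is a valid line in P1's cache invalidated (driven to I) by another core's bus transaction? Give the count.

step 1: P1: load  L4  ⟶  ISI  (L4)  txn=BusRd  M[L4]=80
step 2: P2: store L2 := 6  ⟶  IIM  (L2)  txn=BusRdX  M[L2]=50
step 3: P1: store L2 := 90  ⟶  IMI  (L2)  txn=BusRdX+Flush  M[L2]=6
step 4: P2: store L3 := 66  ⟶  IIM  (L3)  txn=BusRdX  M[L3]=80
step 5: P1: load  L3  ⟶  ISS  (L3)  txn=BusRd+Flush  M[L3]=66
step 6: P1: store L6 := 42  ⟶  IMI  (L6)  txn=BusRdX  M[L6]=30
step 7: P2: store L3 := 71  ⟶  IIM  (L3)  txn=BusRdX  M[L3]=66
step 8: P1: load  L4  ⟶  ISI  (L4)  txn=∅  M[L4]=80
step 9: P2: load  L5  ⟶  IIS  (L5)  txn=BusRd  M[L5]=50
step 10: P1: load  L2  ⟶  IMI  (L2)  txn=∅  M[L2]=6

invalidations = 1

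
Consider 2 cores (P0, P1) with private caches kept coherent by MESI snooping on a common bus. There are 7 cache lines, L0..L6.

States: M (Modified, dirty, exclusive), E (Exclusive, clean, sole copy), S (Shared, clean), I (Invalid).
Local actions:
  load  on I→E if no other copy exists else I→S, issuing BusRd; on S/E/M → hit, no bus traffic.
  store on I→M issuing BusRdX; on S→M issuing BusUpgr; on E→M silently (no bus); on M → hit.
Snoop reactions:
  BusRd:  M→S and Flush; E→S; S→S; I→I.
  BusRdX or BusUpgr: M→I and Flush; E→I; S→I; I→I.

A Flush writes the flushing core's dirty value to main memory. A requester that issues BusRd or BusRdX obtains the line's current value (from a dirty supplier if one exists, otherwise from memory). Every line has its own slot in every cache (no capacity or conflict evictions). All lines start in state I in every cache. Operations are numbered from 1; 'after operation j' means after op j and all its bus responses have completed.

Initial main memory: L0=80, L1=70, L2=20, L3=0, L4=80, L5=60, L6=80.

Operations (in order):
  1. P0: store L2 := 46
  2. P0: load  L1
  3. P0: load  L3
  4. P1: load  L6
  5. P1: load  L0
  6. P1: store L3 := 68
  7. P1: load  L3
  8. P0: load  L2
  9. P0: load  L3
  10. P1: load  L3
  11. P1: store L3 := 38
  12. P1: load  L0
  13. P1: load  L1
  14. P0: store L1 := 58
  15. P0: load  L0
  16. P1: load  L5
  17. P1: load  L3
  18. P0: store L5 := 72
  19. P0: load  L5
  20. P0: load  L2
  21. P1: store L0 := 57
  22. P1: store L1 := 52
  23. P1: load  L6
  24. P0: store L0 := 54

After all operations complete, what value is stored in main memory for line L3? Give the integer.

memory[L3] = 68

1. P0: store L2 := 46  bus=[BusRdX]  L2: P0=M P1=I  mem[L2]=20
2. P0: load  L1  bus=[BusRd]  L1: P0=E P1=I  mem[L1]=70
3. P0: load  L3  bus=[BusRd]  L3: P0=E P1=I  mem[L3]=0
4. P1: load  L6  bus=[BusRd]  L6: P0=I P1=E  mem[L6]=80
5. P1: load  L0  bus=[BusRd]  L0: P0=I P1=E  mem[L0]=80
6. P1: store L3 := 68  bus=[BusRdX]  L3: P0=I P1=M  mem[L3]=0
7. P1: load  L3  bus=[-]  L3: P0=I P1=M  mem[L3]=0
8. P0: load  L2  bus=[-]  L2: P0=M P1=I  mem[L2]=20
9. P0: load  L3  bus=[BusRd,Flush]  L3: P0=S P1=S  mem[L3]=68
10. P1: load  L3  bus=[-]  L3: P0=S P1=S  mem[L3]=68
11. P1: store L3 := 38  bus=[BusUpgr]  L3: P0=I P1=M  mem[L3]=68
12. P1: load  L0  bus=[-]  L0: P0=I P1=E  mem[L0]=80
13. P1: load  L1  bus=[BusRd]  L1: P0=S P1=S  mem[L1]=70
14. P0: store L1 := 58  bus=[BusUpgr]  L1: P0=M P1=I  mem[L1]=70
15. P0: load  L0  bus=[BusRd]  L0: P0=S P1=S  mem[L0]=80
16. P1: load  L5  bus=[BusRd]  L5: P0=I P1=E  mem[L5]=60
17. P1: load  L3  bus=[-]  L3: P0=I P1=M  mem[L3]=68
18. P0: store L5 := 72  bus=[BusRdX]  L5: P0=M P1=I  mem[L5]=60
19. P0: load  L5  bus=[-]  L5: P0=M P1=I  mem[L5]=60
20. P0: load  L2  bus=[-]  L2: P0=M P1=I  mem[L2]=20
21. P1: store L0 := 57  bus=[BusUpgr]  L0: P0=I P1=M  mem[L0]=80
22. P1: store L1 := 52  bus=[BusRdX,Flush]  L1: P0=I P1=M  mem[L1]=58
23. P1: load  L6  bus=[-]  L6: P0=I P1=E  mem[L6]=80
24. P0: store L0 := 54  bus=[BusRdX,Flush]  L0: P0=M P1=I  mem[L0]=57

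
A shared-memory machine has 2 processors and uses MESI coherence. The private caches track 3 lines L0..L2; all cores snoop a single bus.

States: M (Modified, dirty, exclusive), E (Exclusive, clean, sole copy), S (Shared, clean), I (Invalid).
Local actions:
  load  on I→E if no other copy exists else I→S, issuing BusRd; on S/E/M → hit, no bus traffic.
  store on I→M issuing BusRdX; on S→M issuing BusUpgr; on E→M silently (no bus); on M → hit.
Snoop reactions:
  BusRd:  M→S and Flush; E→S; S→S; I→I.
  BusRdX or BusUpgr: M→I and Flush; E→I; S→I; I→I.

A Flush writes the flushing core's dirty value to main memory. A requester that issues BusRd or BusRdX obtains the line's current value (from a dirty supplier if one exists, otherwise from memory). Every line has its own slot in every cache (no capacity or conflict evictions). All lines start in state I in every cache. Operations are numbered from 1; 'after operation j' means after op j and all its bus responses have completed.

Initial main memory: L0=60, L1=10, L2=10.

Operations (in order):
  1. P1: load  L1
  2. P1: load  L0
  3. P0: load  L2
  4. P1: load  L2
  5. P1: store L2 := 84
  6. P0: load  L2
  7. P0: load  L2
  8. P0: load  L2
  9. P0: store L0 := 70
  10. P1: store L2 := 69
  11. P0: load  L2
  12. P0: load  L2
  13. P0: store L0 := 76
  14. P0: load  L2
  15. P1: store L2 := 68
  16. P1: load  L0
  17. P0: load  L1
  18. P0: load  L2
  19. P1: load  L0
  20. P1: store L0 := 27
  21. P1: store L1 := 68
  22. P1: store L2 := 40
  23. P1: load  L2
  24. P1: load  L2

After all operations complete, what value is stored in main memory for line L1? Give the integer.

memory[L1] = 10

step 1: P1: load  L1  ⟶  IE  (L1)  txn=BusRd  M[L1]=10
step 2: P1: load  L0  ⟶  IE  (L0)  txn=BusRd  M[L0]=60
step 3: P0: load  L2  ⟶  EI  (L2)  txn=BusRd  M[L2]=10
step 4: P1: load  L2  ⟶  SS  (L2)  txn=BusRd  M[L2]=10
step 5: P1: store L2 := 84  ⟶  IM  (L2)  txn=BusUpgr  M[L2]=10
step 6: P0: load  L2  ⟶  SS  (L2)  txn=BusRd+Flush  M[L2]=84
step 7: P0: load  L2  ⟶  SS  (L2)  txn=∅  M[L2]=84
step 8: P0: load  L2  ⟶  SS  (L2)  txn=∅  M[L2]=84
step 9: P0: store L0 := 70  ⟶  MI  (L0)  txn=BusRdX  M[L0]=60
step 10: P1: store L2 := 69  ⟶  IM  (L2)  txn=BusUpgr  M[L2]=84
step 11: P0: load  L2  ⟶  SS  (L2)  txn=BusRd+Flush  M[L2]=69
step 12: P0: load  L2  ⟶  SS  (L2)  txn=∅  M[L2]=69
step 13: P0: store L0 := 76  ⟶  MI  (L0)  txn=∅  M[L0]=60
step 14: P0: load  L2  ⟶  SS  (L2)  txn=∅  M[L2]=69
step 15: P1: store L2 := 68  ⟶  IM  (L2)  txn=BusUpgr  M[L2]=69
step 16: P1: load  L0  ⟶  SS  (L0)  txn=BusRd+Flush  M[L0]=76
step 17: P0: load  L1  ⟶  SS  (L1)  txn=BusRd  M[L1]=10
step 18: P0: load  L2  ⟶  SS  (L2)  txn=BusRd+Flush  M[L2]=68
step 19: P1: load  L0  ⟶  SS  (L0)  txn=∅  M[L0]=76
step 20: P1: store L0 := 27  ⟶  IM  (L0)  txn=BusUpgr  M[L0]=76
step 21: P1: store L1 := 68  ⟶  IM  (L1)  txn=BusUpgr  M[L1]=10
step 22: P1: store L2 := 40  ⟶  IM  (L2)  txn=BusUpgr  M[L2]=68
step 23: P1: load  L2  ⟶  IM  (L2)  txn=∅  M[L2]=68
step 24: P1: load  L2  ⟶  IM  (L2)  txn=∅  M[L2]=68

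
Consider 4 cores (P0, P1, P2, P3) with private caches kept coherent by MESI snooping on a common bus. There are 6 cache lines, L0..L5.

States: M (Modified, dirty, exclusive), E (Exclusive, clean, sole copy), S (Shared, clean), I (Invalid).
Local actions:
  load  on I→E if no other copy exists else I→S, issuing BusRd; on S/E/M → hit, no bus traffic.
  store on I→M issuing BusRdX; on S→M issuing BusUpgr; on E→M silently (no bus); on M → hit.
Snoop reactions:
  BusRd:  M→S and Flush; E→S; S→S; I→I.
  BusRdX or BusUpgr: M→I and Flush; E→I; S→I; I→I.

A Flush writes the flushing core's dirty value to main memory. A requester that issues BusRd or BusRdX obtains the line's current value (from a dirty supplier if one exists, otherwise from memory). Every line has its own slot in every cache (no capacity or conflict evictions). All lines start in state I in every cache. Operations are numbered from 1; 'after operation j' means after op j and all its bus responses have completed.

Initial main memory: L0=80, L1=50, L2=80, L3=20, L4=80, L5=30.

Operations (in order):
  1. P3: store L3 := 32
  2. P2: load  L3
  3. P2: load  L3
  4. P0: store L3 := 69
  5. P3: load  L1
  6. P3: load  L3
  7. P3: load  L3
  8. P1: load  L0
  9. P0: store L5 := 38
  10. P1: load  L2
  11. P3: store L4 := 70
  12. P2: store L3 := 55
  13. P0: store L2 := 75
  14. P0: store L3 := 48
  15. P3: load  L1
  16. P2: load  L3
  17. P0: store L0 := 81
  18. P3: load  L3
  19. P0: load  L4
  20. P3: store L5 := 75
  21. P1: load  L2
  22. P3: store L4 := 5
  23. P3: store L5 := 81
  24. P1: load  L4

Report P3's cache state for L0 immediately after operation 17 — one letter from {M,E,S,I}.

step 1: P3: store L3 := 32  ⟶  IIIM  (L3)  txn=BusRdX  M[L3]=20
step 2: P2: load  L3  ⟶  IISS  (L3)  txn=BusRd+Flush  M[L3]=32
step 3: P2: load  L3  ⟶  IISS  (L3)  txn=∅  M[L3]=32
step 4: P0: store L3 := 69  ⟶  MIII  (L3)  txn=BusRdX  M[L3]=32
step 5: P3: load  L1  ⟶  IIIE  (L1)  txn=BusRd  M[L1]=50
step 6: P3: load  L3  ⟶  SIIS  (L3)  txn=BusRd+Flush  M[L3]=69
step 7: P3: load  L3  ⟶  SIIS  (L3)  txn=∅  M[L3]=69
step 8: P1: load  L0  ⟶  IEII  (L0)  txn=BusRd  M[L0]=80
step 9: P0: store L5 := 38  ⟶  MIII  (L5)  txn=BusRdX  M[L5]=30
step 10: P1: load  L2  ⟶  IEII  (L2)  txn=BusRd  M[L2]=80
step 11: P3: store L4 := 70  ⟶  IIIM  (L4)  txn=BusRdX  M[L4]=80
step 12: P2: store L3 := 55  ⟶  IIMI  (L3)  txn=BusRdX  M[L3]=69
step 13: P0: store L2 := 75  ⟶  MIII  (L2)  txn=BusRdX  M[L2]=80
step 14: P0: store L3 := 48  ⟶  MIII  (L3)  txn=BusRdX+Flush  M[L3]=55
step 15: P3: load  L1  ⟶  IIIE  (L1)  txn=∅  M[L1]=50
step 16: P2: load  L3  ⟶  SISI  (L3)  txn=BusRd+Flush  M[L3]=48
step 17: P0: store L0 := 81  ⟶  MIII  (L0)  txn=BusRdX  M[L0]=80
step 18: P3: load  L3  ⟶  SISS  (L3)  txn=BusRd  M[L3]=48
step 19: P0: load  L4  ⟶  SIIS  (L4)  txn=BusRd+Flush  M[L4]=70
step 20: P3: store L5 := 75  ⟶  IIIM  (L5)  txn=BusRdX+Flush  M[L5]=38
step 21: P1: load  L2  ⟶  SSII  (L2)  txn=BusRd+Flush  M[L2]=75
step 22: P3: store L4 := 5  ⟶  IIIM  (L4)  txn=BusUpgr  M[L4]=70
step 23: P3: store L5 := 81  ⟶  IIIM  (L5)  txn=∅  M[L5]=38
step 24: P1: load  L4  ⟶  ISIS  (L4)  txn=BusRd+Flush  M[L4]=5

state = I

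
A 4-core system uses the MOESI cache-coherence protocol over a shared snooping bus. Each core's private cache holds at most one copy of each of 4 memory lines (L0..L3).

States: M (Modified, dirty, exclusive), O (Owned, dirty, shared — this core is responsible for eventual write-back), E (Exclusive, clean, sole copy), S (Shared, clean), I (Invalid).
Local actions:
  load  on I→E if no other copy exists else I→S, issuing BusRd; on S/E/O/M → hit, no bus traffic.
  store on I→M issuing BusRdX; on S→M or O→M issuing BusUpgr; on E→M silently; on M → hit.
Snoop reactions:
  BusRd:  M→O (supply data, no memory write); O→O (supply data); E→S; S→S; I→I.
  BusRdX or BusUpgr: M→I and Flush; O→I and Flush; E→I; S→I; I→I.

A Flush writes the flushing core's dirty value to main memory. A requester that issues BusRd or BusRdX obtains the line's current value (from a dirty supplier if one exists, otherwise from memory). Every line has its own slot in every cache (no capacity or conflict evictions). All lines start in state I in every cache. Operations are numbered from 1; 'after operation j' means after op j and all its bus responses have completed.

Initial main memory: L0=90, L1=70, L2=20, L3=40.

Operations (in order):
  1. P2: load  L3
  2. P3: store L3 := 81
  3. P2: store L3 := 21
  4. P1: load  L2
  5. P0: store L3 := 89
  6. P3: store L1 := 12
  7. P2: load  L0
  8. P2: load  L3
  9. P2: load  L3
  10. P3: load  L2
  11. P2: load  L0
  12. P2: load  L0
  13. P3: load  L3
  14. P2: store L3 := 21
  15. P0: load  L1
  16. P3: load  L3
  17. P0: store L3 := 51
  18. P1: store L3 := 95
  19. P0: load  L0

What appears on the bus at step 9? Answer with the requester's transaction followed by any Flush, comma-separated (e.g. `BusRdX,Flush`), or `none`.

bus = none

step 1: P2: load  L3  ⟶  IIEI  (L3)  txn=BusRd  M[L3]=40
step 2: P3: store L3 := 81  ⟶  IIIM  (L3)  txn=BusRdX  M[L3]=40
step 3: P2: store L3 := 21  ⟶  IIMI  (L3)  txn=BusRdX+Flush  M[L3]=81
step 4: P1: load  L2  ⟶  IEII  (L2)  txn=BusRd  M[L2]=20
step 5: P0: store L3 := 89  ⟶  MIII  (L3)  txn=BusRdX+Flush  M[L3]=21
step 6: P3: store L1 := 12  ⟶  IIIM  (L1)  txn=BusRdX  M[L1]=70
step 7: P2: load  L0  ⟶  IIEI  (L0)  txn=BusRd  M[L0]=90
step 8: P2: load  L3  ⟶  OISI  (L3)  txn=BusRd  M[L3]=21
step 9: P2: load  L3  ⟶  OISI  (L3)  txn=∅  M[L3]=21
step 10: P3: load  L2  ⟶  ISIS  (L2)  txn=BusRd  M[L2]=20
step 11: P2: load  L0  ⟶  IIEI  (L0)  txn=∅  M[L0]=90
step 12: P2: load  L0  ⟶  IIEI  (L0)  txn=∅  M[L0]=90
step 13: P3: load  L3  ⟶  OISS  (L3)  txn=BusRd  M[L3]=21
step 14: P2: store L3 := 21  ⟶  IIMI  (L3)  txn=BusUpgr+Flush  M[L3]=89
step 15: P0: load  L1  ⟶  SIIO  (L1)  txn=BusRd  M[L1]=70
step 16: P3: load  L3  ⟶  IIOS  (L3)  txn=BusRd  M[L3]=89
step 17: P0: store L3 := 51  ⟶  MIII  (L3)  txn=BusRdX+Flush  M[L3]=21
step 18: P1: store L3 := 95  ⟶  IMII  (L3)  txn=BusRdX+Flush  M[L3]=51
step 19: P0: load  L0  ⟶  SISI  (L0)  txn=BusRd  M[L0]=90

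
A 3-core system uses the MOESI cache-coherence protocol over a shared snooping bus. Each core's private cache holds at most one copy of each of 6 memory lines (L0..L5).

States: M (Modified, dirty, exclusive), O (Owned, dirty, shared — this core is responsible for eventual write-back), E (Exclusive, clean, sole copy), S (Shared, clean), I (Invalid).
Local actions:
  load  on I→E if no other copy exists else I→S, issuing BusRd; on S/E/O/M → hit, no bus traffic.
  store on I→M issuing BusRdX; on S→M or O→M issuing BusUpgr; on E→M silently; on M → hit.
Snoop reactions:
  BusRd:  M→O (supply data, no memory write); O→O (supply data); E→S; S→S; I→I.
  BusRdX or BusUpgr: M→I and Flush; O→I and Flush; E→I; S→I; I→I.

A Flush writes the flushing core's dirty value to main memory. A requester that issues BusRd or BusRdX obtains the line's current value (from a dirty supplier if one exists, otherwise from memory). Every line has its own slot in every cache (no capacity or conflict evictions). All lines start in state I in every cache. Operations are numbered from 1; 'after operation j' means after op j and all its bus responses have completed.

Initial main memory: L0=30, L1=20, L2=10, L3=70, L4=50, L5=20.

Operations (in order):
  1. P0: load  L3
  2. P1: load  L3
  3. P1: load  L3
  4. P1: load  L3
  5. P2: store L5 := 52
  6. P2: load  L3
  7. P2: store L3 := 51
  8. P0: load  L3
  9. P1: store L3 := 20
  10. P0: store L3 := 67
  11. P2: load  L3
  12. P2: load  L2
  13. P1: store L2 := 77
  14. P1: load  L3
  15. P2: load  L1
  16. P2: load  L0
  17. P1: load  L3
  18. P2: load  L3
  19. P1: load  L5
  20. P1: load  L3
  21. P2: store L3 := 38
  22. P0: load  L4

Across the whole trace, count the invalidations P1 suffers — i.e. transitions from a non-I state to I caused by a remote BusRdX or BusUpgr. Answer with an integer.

step 1: P0: load  L3  ⟶  EII  (L3)  txn=BusRd  M[L3]=70
step 2: P1: load  L3  ⟶  SSI  (L3)  txn=BusRd  M[L3]=70
step 3: P1: load  L3  ⟶  SSI  (L3)  txn=∅  M[L3]=70
step 4: P1: load  L3  ⟶  SSI  (L3)  txn=∅  M[L3]=70
step 5: P2: store L5 := 52  ⟶  IIM  (L5)  txn=BusRdX  M[L5]=20
step 6: P2: load  L3  ⟶  SSS  (L3)  txn=BusRd  M[L3]=70
step 7: P2: store L3 := 51  ⟶  IIM  (L3)  txn=BusUpgr  M[L3]=70
step 8: P0: load  L3  ⟶  SIO  (L3)  txn=BusRd  M[L3]=70
step 9: P1: store L3 := 20  ⟶  IMI  (L3)  txn=BusRdX+Flush  M[L3]=51
step 10: P0: store L3 := 67  ⟶  MII  (L3)  txn=BusRdX+Flush  M[L3]=20
step 11: P2: load  L3  ⟶  OIS  (L3)  txn=BusRd  M[L3]=20
step 12: P2: load  L2  ⟶  IIE  (L2)  txn=BusRd  M[L2]=10
step 13: P1: store L2 := 77  ⟶  IMI  (L2)  txn=BusRdX  M[L2]=10
step 14: P1: load  L3  ⟶  OSS  (L3)  txn=BusRd  M[L3]=20
step 15: P2: load  L1  ⟶  IIE  (L1)  txn=BusRd  M[L1]=20
step 16: P2: load  L0  ⟶  IIE  (L0)  txn=BusRd  M[L0]=30
step 17: P1: load  L3  ⟶  OSS  (L3)  txn=∅  M[L3]=20
step 18: P2: load  L3  ⟶  OSS  (L3)  txn=∅  M[L3]=20
step 19: P1: load  L5  ⟶  ISO  (L5)  txn=BusRd  M[L5]=20
step 20: P1: load  L3  ⟶  OSS  (L3)  txn=∅  M[L3]=20
step 21: P2: store L3 := 38  ⟶  IIM  (L3)  txn=BusUpgr+Flush  M[L3]=67
step 22: P0: load  L4  ⟶  EII  (L4)  txn=BusRd  M[L4]=50

invalidations = 3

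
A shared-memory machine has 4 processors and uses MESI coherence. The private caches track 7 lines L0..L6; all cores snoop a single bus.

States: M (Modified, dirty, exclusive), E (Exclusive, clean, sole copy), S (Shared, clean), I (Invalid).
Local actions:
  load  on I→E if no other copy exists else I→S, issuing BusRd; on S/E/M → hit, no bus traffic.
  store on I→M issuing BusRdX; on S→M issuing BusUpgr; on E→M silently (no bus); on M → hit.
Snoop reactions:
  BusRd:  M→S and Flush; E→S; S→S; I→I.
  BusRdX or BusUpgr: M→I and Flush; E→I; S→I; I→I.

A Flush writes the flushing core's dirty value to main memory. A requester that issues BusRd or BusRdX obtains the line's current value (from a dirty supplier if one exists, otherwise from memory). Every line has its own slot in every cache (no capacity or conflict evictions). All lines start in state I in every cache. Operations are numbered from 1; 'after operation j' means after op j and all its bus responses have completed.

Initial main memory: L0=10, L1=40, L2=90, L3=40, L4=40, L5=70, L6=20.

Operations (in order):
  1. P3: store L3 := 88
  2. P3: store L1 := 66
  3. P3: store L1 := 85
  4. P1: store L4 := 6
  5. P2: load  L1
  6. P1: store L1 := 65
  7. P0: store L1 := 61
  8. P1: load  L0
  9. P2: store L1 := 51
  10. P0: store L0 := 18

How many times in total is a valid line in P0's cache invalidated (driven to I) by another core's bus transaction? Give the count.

1. P3: store L3 := 88  bus=[BusRdX]  L3: P0=I P1=I P2=I P3=M  mem[L3]=40
2. P3: store L1 := 66  bus=[BusRdX]  L1: P0=I P1=I P2=I P3=M  mem[L1]=40
3. P3: store L1 := 85  bus=[-]  L1: P0=I P1=I P2=I P3=M  mem[L1]=40
4. P1: store L4 := 6  bus=[BusRdX]  L4: P0=I P1=M P2=I P3=I  mem[L4]=40
5. P2: load  L1  bus=[BusRd,Flush]  L1: P0=I P1=I P2=S P3=S  mem[L1]=85
6. P1: store L1 := 65  bus=[BusRdX]  L1: P0=I P1=M P2=I P3=I  mem[L1]=85
7. P0: store L1 := 61  bus=[BusRdX,Flush]  L1: P0=M P1=I P2=I P3=I  mem[L1]=65
8. P1: load  L0  bus=[BusRd]  L0: P0=I P1=E P2=I P3=I  mem[L0]=10
9. P2: store L1 := 51  bus=[BusRdX,Flush]  L1: P0=I P1=I P2=M P3=I  mem[L1]=61
10. P0: store L0 := 18  bus=[BusRdX]  L0: P0=M P1=I P2=I P3=I  mem[L0]=10

invalidations = 1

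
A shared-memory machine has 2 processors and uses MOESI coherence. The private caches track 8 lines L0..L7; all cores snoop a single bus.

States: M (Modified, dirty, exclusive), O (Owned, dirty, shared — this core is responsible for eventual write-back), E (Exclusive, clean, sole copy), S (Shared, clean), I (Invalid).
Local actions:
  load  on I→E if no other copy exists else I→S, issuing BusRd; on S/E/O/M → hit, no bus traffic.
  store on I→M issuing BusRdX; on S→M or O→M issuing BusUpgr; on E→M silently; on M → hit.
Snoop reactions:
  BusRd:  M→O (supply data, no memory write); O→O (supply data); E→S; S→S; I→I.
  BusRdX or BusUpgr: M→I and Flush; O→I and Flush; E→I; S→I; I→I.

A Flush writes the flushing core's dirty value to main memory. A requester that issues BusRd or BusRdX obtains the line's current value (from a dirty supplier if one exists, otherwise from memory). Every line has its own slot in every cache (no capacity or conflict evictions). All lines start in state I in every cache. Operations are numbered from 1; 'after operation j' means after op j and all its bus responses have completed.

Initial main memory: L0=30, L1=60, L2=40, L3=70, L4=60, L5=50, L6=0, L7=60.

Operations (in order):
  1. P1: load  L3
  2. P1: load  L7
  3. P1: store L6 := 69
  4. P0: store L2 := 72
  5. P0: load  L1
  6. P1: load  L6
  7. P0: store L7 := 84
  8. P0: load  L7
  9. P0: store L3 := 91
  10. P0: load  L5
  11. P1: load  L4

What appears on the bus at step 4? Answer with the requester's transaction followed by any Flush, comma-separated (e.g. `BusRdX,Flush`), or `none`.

step 1: P1: load  L3  ⟶  IE  (L3)  txn=BusRd  M[L3]=70
step 2: P1: load  L7  ⟶  IE  (L7)  txn=BusRd  M[L7]=60
step 3: P1: store L6 := 69  ⟶  IM  (L6)  txn=BusRdX  M[L6]=0
step 4: P0: store L2 := 72  ⟶  MI  (L2)  txn=BusRdX  M[L2]=40
step 5: P0: load  L1  ⟶  EI  (L1)  txn=BusRd  M[L1]=60
step 6: P1: load  L6  ⟶  IM  (L6)  txn=∅  M[L6]=0
step 7: P0: store L7 := 84  ⟶  MI  (L7)  txn=BusRdX  M[L7]=60
step 8: P0: load  L7  ⟶  MI  (L7)  txn=∅  M[L7]=60
step 9: P0: store L3 := 91  ⟶  MI  (L3)  txn=BusRdX  M[L3]=70
step 10: P0: load  L5  ⟶  EI  (L5)  txn=BusRd  M[L5]=50
step 11: P1: load  L4  ⟶  IE  (L4)  txn=BusRd  M[L4]=60

bus = BusRdX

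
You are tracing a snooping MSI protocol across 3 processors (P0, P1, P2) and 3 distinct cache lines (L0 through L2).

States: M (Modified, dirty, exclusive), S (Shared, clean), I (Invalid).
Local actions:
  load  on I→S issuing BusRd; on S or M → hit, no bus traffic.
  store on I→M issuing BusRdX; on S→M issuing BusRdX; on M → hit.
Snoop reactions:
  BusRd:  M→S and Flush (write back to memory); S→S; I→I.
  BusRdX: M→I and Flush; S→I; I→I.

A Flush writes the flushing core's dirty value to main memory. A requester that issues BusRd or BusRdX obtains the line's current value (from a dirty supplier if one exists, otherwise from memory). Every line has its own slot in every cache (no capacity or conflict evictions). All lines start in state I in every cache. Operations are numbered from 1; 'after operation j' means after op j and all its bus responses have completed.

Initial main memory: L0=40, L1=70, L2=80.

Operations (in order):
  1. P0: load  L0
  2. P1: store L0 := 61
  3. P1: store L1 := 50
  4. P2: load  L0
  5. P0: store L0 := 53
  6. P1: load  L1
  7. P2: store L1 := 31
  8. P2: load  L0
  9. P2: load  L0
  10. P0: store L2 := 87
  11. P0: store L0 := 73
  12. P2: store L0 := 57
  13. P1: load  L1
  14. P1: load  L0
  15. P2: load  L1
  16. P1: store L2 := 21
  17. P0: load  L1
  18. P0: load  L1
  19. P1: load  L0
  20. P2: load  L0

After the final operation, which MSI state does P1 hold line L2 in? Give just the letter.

1. P0: load  L0  bus=[BusRd]  L0: P0=S P1=I P2=I  mem[L0]=40
2. P1: store L0 := 61  bus=[BusRdX]  L0: P0=I P1=M P2=I  mem[L0]=40
3. P1: store L1 := 50  bus=[BusRdX]  L1: P0=I P1=M P2=I  mem[L1]=70
4. P2: load  L0  bus=[BusRd,Flush]  L0: P0=I P1=S P2=S  mem[L0]=61
5. P0: store L0 := 53  bus=[BusRdX]  L0: P0=M P1=I P2=I  mem[L0]=61
6. P1: load  L1  bus=[-]  L1: P0=I P1=M P2=I  mem[L1]=70
7. P2: store L1 := 31  bus=[BusRdX,Flush]  L1: P0=I P1=I P2=M  mem[L1]=50
8. P2: load  L0  bus=[BusRd,Flush]  L0: P0=S P1=I P2=S  mem[L0]=53
9. P2: load  L0  bus=[-]  L0: P0=S P1=I P2=S  mem[L0]=53
10. P0: store L2 := 87  bus=[BusRdX]  L2: P0=M P1=I P2=I  mem[L2]=80
11. P0: store L0 := 73  bus=[BusRdX]  L0: P0=M P1=I P2=I  mem[L0]=53
12. P2: store L0 := 57  bus=[BusRdX,Flush]  L0: P0=I P1=I P2=M  mem[L0]=73
13. P1: load  L1  bus=[BusRd,Flush]  L1: P0=I P1=S P2=S  mem[L1]=31
14. P1: load  L0  bus=[BusRd,Flush]  L0: P0=I P1=S P2=S  mem[L0]=57
15. P2: load  L1  bus=[-]  L1: P0=I P1=S P2=S  mem[L1]=31
16. P1: store L2 := 21  bus=[BusRdX,Flush]  L2: P0=I P1=M P2=I  mem[L2]=87
17. P0: load  L1  bus=[BusRd]  L1: P0=S P1=S P2=S  mem[L1]=31
18. P0: load  L1  bus=[-]  L1: P0=S P1=S P2=S  mem[L1]=31
19. P1: load  L0  bus=[-]  L0: P0=I P1=S P2=S  mem[L0]=57
20. P2: load  L0  bus=[-]  L0: P0=I P1=S P2=S  mem[L0]=57

state = M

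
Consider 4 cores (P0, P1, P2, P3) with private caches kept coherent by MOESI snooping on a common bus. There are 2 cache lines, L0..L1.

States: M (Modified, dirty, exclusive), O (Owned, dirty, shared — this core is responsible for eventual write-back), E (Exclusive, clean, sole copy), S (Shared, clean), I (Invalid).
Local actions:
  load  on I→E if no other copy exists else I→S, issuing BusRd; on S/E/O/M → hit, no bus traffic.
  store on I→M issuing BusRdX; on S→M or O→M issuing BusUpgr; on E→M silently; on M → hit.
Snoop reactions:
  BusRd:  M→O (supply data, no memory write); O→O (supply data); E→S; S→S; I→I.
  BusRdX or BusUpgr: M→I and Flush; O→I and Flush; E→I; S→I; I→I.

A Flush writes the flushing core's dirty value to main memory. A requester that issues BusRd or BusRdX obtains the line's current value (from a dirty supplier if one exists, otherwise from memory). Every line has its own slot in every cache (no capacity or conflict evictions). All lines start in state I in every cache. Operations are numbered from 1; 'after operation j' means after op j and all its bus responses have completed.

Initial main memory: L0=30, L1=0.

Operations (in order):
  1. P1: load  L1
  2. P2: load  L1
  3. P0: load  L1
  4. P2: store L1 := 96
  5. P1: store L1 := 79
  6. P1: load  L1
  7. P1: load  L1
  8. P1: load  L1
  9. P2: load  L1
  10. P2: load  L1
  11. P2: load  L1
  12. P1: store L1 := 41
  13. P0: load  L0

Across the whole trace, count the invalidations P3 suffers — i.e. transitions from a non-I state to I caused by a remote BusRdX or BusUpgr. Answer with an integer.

  op1 P1: load  L1 → I/E/I/I on L1; bus BusRd; mem=0
  op2 P2: load  L1 → I/S/S/I on L1; bus BusRd; mem=0
  op3 P0: load  L1 → S/S/S/I on L1; bus BusRd; mem=0
  op4 P2: store L1 := 96 → I/I/M/I on L1; bus BusUpgr; mem=0
  op5 P1: store L1 := 79 → I/M/I/I on L1; bus BusRdX Flush; mem=96
  op6 P1: load  L1 → I/M/I/I on L1; bus (none); mem=96
  op7 P1: load  L1 → I/M/I/I on L1; bus (none); mem=96
  op8 P1: load  L1 → I/M/I/I on L1; bus (none); mem=96
  op9 P2: load  L1 → I/O/S/I on L1; bus BusRd; mem=96
  op10 P2: load  L1 → I/O/S/I on L1; bus (none); mem=96
  op11 P2: load  L1 → I/O/S/I on L1; bus (none); mem=96
  op12 P1: store L1 := 41 → I/M/I/I on L1; bus BusUpgr; mem=96
  op13 P0: load  L0 → E/I/I/I on L0; bus BusRd; mem=30

invalidations = 0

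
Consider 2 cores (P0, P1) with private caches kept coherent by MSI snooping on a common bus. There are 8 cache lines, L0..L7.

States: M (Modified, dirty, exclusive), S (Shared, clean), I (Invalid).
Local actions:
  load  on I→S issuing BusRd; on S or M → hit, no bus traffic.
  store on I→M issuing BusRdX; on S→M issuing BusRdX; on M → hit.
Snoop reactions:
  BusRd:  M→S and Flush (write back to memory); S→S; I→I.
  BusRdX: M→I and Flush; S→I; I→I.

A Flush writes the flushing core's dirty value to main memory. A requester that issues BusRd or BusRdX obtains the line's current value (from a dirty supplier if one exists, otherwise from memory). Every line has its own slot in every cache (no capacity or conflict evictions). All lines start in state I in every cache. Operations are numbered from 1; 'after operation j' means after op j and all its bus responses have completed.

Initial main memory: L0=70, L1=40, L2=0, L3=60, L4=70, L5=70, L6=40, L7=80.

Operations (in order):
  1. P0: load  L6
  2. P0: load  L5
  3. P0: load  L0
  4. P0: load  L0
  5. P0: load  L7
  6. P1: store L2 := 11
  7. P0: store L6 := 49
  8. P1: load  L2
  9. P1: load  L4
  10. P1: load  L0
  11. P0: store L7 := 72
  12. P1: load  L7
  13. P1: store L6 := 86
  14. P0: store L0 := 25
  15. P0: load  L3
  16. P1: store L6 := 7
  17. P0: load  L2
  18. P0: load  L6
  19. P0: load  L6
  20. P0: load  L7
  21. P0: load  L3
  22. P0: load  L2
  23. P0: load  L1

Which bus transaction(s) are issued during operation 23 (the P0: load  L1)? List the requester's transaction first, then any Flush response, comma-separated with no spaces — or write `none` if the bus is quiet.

  op1 P0: load  L6 → S/I on L6; bus BusRd; mem=40
  op2 P0: load  L5 → S/I on L5; bus BusRd; mem=70
  op3 P0: load  L0 → S/I on L0; bus BusRd; mem=70
  op4 P0: load  L0 → S/I on L0; bus (none); mem=70
  op5 P0: load  L7 → S/I on L7; bus BusRd; mem=80
  op6 P1: store L2 := 11 → I/M on L2; bus BusRdX; mem=0
  op7 P0: store L6 := 49 → M/I on L6; bus BusRdX; mem=40
  op8 P1: load  L2 → I/M on L2; bus (none); mem=0
  op9 P1: load  L4 → I/S on L4; bus BusRd; mem=70
  op10 P1: load  L0 → S/S on L0; bus BusRd; mem=70
  op11 P0: store L7 := 72 → M/I on L7; bus BusRdX; mem=80
  op12 P1: load  L7 → S/S on L7; bus BusRd Flush; mem=72
  op13 P1: store L6 := 86 → I/M on L6; bus BusRdX Flush; mem=49
  op14 P0: store L0 := 25 → M/I on L0; bus BusRdX; mem=70
  op15 P0: load  L3 → S/I on L3; bus BusRd; mem=60
  op16 P1: store L6 := 7 → I/M on L6; bus (none); mem=49
  op17 P0: load  L2 → S/S on L2; bus BusRd Flush; mem=11
  op18 P0: load  L6 → S/S on L6; bus BusRd Flush; mem=7
  op19 P0: load  L6 → S/S on L6; bus (none); mem=7
  op20 P0: load  L7 → S/S on L7; bus (none); mem=72
  op21 P0: load  L3 → S/I on L3; bus (none); mem=60
  op22 P0: load  L2 → S/S on L2; bus (none); mem=11
  op23 P0: load  L1 → S/I on L1; bus BusRd; mem=40

bus = BusRd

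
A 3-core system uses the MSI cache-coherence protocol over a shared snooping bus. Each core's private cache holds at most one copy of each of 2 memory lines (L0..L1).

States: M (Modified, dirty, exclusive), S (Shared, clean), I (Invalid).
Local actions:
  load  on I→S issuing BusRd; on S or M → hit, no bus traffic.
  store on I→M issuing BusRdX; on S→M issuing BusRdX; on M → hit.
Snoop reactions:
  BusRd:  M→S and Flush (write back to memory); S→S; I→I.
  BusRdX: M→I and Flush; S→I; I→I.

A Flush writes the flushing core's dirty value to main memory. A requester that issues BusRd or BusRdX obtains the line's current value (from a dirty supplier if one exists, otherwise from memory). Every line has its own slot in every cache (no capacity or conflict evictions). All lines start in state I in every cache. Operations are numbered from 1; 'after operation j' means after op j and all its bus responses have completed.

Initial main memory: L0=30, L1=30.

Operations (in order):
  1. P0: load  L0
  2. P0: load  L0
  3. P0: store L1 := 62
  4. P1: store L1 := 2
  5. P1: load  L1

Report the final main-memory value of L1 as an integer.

memory[L1] = 62

1. P0: load  L0  bus=[BusRd]  L0: P0=S P1=I P2=I  mem[L0]=30
2. P0: load  L0  bus=[-]  L0: P0=S P1=I P2=I  mem[L0]=30
3. P0: store L1 := 62  bus=[BusRdX]  L1: P0=M P1=I P2=I  mem[L1]=30
4. P1: store L1 := 2  bus=[BusRdX,Flush]  L1: P0=I P1=M P2=I  mem[L1]=62
5. P1: load  L1  bus=[-]  L1: P0=I P1=M P2=I  mem[L1]=62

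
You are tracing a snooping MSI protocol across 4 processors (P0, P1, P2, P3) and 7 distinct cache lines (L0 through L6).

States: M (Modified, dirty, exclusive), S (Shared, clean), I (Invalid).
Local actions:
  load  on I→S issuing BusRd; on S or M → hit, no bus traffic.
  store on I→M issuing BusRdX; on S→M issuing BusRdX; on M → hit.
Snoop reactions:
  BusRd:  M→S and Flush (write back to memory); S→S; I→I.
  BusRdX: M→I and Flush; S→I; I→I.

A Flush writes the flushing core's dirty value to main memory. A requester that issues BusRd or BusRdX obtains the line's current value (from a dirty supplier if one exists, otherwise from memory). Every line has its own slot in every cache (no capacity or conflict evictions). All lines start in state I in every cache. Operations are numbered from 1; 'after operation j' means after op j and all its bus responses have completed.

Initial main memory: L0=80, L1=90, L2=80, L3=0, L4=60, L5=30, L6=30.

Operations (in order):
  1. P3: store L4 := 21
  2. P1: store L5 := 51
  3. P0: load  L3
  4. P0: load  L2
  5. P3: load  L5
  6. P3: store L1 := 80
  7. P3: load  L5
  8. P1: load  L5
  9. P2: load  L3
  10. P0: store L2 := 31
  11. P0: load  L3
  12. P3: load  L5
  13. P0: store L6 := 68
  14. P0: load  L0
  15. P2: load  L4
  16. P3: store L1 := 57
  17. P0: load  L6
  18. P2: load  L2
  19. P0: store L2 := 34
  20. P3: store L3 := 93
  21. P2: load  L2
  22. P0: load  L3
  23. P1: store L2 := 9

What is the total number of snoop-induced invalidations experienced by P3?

invalidations = 0

step 1: P3: store L4 := 21  ⟶  IIIM  (L4)  txn=BusRdX  M[L4]=60
step 2: P1: store L5 := 51  ⟶  IMII  (L5)  txn=BusRdX  M[L5]=30
step 3: P0: load  L3  ⟶  SIII  (L3)  txn=BusRd  M[L3]=0
step 4: P0: load  L2  ⟶  SIII  (L2)  txn=BusRd  M[L2]=80
step 5: P3: load  L5  ⟶  ISIS  (L5)  txn=BusRd+Flush  M[L5]=51
step 6: P3: store L1 := 80  ⟶  IIIM  (L1)  txn=BusRdX  M[L1]=90
step 7: P3: load  L5  ⟶  ISIS  (L5)  txn=∅  M[L5]=51
step 8: P1: load  L5  ⟶  ISIS  (L5)  txn=∅  M[L5]=51
step 9: P2: load  L3  ⟶  SISI  (L3)  txn=BusRd  M[L3]=0
step 10: P0: store L2 := 31  ⟶  MIII  (L2)  txn=BusRdX  M[L2]=80
step 11: P0: load  L3  ⟶  SISI  (L3)  txn=∅  M[L3]=0
step 12: P3: load  L5  ⟶  ISIS  (L5)  txn=∅  M[L5]=51
step 13: P0: store L6 := 68  ⟶  MIII  (L6)  txn=BusRdX  M[L6]=30
step 14: P0: load  L0  ⟶  SIII  (L0)  txn=BusRd  M[L0]=80
step 15: P2: load  L4  ⟶  IISS  (L4)  txn=BusRd+Flush  M[L4]=21
step 16: P3: store L1 := 57  ⟶  IIIM  (L1)  txn=∅  M[L1]=90
step 17: P0: load  L6  ⟶  MIII  (L6)  txn=∅  M[L6]=30
step 18: P2: load  L2  ⟶  SISI  (L2)  txn=BusRd+Flush  M[L2]=31
step 19: P0: store L2 := 34  ⟶  MIII  (L2)  txn=BusRdX  M[L2]=31
step 20: P3: store L3 := 93  ⟶  IIIM  (L3)  txn=BusRdX  M[L3]=0
step 21: P2: load  L2  ⟶  SISI  (L2)  txn=BusRd+Flush  M[L2]=34
step 22: P0: load  L3  ⟶  SIIS  (L3)  txn=BusRd+Flush  M[L3]=93
step 23: P1: store L2 := 9  ⟶  IMII  (L2)  txn=BusRdX  M[L2]=34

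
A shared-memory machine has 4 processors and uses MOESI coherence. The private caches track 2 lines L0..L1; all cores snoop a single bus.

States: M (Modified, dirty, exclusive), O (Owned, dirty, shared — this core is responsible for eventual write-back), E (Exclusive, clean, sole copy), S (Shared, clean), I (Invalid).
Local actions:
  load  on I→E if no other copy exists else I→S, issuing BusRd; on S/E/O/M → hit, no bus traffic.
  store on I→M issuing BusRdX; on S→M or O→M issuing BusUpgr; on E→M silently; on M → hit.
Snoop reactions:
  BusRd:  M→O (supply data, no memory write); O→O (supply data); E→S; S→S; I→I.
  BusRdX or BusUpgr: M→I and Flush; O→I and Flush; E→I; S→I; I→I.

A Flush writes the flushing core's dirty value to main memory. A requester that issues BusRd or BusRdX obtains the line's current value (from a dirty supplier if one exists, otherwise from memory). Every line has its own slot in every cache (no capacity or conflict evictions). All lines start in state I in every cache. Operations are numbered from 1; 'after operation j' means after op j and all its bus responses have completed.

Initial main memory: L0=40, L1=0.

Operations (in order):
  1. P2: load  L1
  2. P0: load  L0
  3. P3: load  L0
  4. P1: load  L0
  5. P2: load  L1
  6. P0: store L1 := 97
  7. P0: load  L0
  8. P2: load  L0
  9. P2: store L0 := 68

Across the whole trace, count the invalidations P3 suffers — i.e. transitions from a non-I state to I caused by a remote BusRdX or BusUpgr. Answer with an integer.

[1] P2: load  L1 | P0:I, P1:I, P2:E(0), P3:I | bus: BusRd
[2] P0: load  L0 | P0:E(40), P1:I, P2:I, P3:I | bus: BusRd
[3] P3: load  L0 | P0:S(40), P1:I, P2:I, P3:S(40) | bus: BusRd
[4] P1: load  L0 | P0:S(40), P1:S(40), P2:I, P3:S(40) | bus: BusRd
[5] P2: load  L1 | P0:I, P1:I, P2:E(0), P3:I | bus: none
[6] P0: store L1 := 97 | P0:M(97), P1:I, P2:I, P3:I | bus: BusRdX
[7] P0: load  L0 | P0:S(40), P1:S(40), P2:I, P3:S(40) | bus: none
[8] P2: load  L0 | P0:S(40), P1:S(40), P2:S(40), P3:S(40) | bus: BusRd
[9] P2: store L0 := 68 | P0:I, P1:I, P2:M(68), P3:I | bus: BusUpgr

invalidations = 1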